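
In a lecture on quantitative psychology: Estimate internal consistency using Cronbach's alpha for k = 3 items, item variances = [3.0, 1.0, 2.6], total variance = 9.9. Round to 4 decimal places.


alpha = (k/(k-1)) * (1 - sum(s_i^2)/s_total^2)
sum(item variances) = 6.6
k/(k-1) = 3/2 = 1.5
1 - 6.6/9.9 = 1 - 0.666667 = 0.333333
alpha = 1.5 * 0.333333
= 0.5000


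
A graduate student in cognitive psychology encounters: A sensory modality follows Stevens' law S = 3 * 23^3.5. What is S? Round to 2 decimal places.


S = 3 * 23^3.5
23^3.5 = 58350.8821
S = 3 * 58350.8821
= 175052.65


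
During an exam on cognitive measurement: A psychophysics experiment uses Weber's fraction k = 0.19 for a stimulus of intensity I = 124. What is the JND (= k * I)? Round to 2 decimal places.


JND = k * I
JND = 0.19 * 124
= 23.56


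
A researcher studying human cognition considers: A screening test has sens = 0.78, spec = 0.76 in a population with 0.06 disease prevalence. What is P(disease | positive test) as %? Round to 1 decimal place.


PPV = (sens * prev) / (sens * prev + (1-spec) * (1-prev))
Numerator = 0.78 * 0.06 = 0.0468
P(positive and no disease) = (1 - spec) * (1 - prev) = (1 - 0.76) * (1 - 0.06) = 0.2256
Denominator = 0.0468 + 0.2256 = 0.2724
PPV = 0.0468 / 0.2724 = 0.171806
As percentage = 17.2


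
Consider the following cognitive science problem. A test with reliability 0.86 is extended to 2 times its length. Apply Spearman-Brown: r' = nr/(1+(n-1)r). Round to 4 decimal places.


r_new = n*r / (1 + (n-1)*r)
Numerator = 2 * 0.86 = 1.72
Denominator = 1 + 1 * 0.86 = 1.86
r_new = 1.72 / 1.86
= 0.9247


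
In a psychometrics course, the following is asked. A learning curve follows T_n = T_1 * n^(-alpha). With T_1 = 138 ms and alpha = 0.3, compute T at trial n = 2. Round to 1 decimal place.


T_n = 138 * 2^(-0.3)
2^(-0.3) = 0.812252
T_n = 138 * 0.812252
= 112.1 ms


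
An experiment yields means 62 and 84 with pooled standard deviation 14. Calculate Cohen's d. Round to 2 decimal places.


Cohen's d = (M1 - M2) / S_pooled
= (62 - 84) / 14
= -22 / 14
= -1.57


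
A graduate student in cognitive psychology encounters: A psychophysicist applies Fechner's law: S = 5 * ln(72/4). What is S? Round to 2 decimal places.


S = 5 * ln(72/4)
I/I0 = 18.0
ln(18.0) = 2.8904
S = 5 * 2.8904
= 14.45


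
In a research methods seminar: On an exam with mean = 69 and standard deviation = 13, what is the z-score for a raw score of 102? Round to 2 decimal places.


z = (X - mu) / sigma
= (102 - 69) / 13
= 33 / 13
= 2.54


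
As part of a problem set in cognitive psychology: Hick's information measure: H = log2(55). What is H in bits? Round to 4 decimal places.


H = log2(n)
H = log2(55)
= 5.7814


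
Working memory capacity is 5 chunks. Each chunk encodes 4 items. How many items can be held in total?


Total items = chunks * items_per_chunk
= 5 * 4
= 20


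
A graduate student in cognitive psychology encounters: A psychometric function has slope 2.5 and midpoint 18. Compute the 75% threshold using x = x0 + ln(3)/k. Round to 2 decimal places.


At P = 0.75: 0.75 = 1/(1 + e^(-k*(x-x0)))
Solving: e^(-k*(x-x0)) = 1/3
x = x0 + ln(3)/k
ln(3) = 1.0986
x = 18 + 1.0986/2.5
= 18 + 0.4394
= 18.44


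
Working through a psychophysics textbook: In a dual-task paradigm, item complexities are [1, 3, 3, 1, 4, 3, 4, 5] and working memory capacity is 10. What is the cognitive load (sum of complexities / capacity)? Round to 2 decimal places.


Total complexity = 1 + 3 + 3 + 1 + 4 + 3 + 4 + 5 = 24
Load = total / capacity = 24 / 10
= 2.40


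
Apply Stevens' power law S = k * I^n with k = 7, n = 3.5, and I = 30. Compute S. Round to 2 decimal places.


S = 7 * 30^3.5
30^3.5 = 147885.0905
S = 7 * 147885.0905
= 1035195.63


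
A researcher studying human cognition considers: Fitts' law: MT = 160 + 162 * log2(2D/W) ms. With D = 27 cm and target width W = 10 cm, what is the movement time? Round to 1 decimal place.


MT = 160 + 162 * log2(2*27/10)
2D/W = 5.4
log2(5.4) = 2.433
MT = 160 + 162 * 2.433
= 554.1 ms


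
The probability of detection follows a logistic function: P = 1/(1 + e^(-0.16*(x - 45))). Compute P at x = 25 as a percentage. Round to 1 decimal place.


P(x) = 1/(1 + e^(-0.16*(25 - 45)))
Exponent = -0.16 * -20 = 3.2
e^(3.2) = 24.53253
P = 1/(1 + 24.53253) = 0.039166
Percentage = 3.9


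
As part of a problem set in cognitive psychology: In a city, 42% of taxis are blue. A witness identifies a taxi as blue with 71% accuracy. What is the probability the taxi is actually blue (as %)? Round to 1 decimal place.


P(blue | says blue) = P(says blue | blue)*P(blue) / [P(says blue | blue)*P(blue) + P(says blue | not blue)*P(not blue)]
Numerator = 0.71 * 0.42 = 0.2982
False identification = 0.29 * 0.58 = 0.1682
P = 0.2982 / (0.2982 + 0.1682)
= 0.2982 / 0.4664
As percentage = 63.9


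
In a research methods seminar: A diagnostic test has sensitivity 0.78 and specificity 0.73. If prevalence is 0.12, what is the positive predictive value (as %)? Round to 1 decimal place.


PPV = (sens * prev) / (sens * prev + (1-spec) * (1-prev))
Numerator = 0.78 * 0.12 = 0.0936
P(positive and no disease) = (1 - spec) * (1 - prev) = (1 - 0.73) * (1 - 0.12) = 0.2376
Denominator = 0.0936 + 0.2376 = 0.3312
PPV = 0.0936 / 0.3312 = 0.282609
As percentage = 28.3


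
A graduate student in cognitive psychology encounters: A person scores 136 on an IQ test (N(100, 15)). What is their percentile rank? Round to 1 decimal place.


z = (IQ - mean) / SD
z = (136 - 100) / 15 = 2.4
Percentile = Phi(2.4) * 100
Phi(2.4) = 0.991802
= 99.2


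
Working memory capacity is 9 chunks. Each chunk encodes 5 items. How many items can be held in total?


Total items = chunks * items_per_chunk
= 9 * 5
= 45


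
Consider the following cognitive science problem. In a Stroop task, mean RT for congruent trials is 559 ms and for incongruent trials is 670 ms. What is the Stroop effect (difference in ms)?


Stroop effect = RT(incongruent) - RT(congruent)
= 670 - 559
= 111 ms


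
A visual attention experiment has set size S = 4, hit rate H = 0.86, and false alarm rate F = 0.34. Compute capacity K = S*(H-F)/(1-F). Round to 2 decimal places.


K = S * (H - F) / (1 - F)
H - F = 0.52
1 - F = 0.66
K = 4 * 0.52 / 0.66
= 3.15


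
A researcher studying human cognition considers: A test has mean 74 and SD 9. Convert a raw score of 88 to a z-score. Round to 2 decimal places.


z = (X - mu) / sigma
= (88 - 74) / 9
= 14 / 9
= 1.56


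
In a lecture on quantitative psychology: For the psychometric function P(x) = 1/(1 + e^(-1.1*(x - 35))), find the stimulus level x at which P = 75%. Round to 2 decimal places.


At P = 0.75: 0.75 = 1/(1 + e^(-k*(x-x0)))
Solving: e^(-k*(x-x0)) = 1/3
x = x0 + ln(3)/k
ln(3) = 1.0986
x = 35 + 1.0986/1.1
= 35 + 0.9987
= 36.00


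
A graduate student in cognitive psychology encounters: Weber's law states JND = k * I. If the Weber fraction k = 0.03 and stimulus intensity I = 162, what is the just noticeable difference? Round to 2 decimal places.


JND = k * I
JND = 0.03 * 162
= 4.86


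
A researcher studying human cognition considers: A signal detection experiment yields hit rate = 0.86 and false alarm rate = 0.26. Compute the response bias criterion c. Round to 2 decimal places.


c = -0.5 * (z(HR) + z(FAR))
z(0.86) = 1.0803
z(0.26) = -0.6433
c = -0.5 * (1.0803 + -0.6433)
= -0.5 * 0.437
= -0.22


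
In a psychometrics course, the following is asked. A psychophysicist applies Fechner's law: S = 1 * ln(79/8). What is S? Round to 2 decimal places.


S = 1 * ln(79/8)
I/I0 = 9.875
ln(9.875) = 2.29
S = 1 * 2.29
= 2.29


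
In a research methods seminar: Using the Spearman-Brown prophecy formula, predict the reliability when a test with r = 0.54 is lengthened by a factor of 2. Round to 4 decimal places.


r_new = n*r / (1 + (n-1)*r)
Numerator = 2 * 0.54 = 1.08
Denominator = 1 + 1 * 0.54 = 1.54
r_new = 1.08 / 1.54
= 0.7013


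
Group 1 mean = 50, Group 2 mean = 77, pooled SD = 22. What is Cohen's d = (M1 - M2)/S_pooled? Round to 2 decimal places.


Cohen's d = (M1 - M2) / S_pooled
= (50 - 77) / 22
= -27 / 22
= -1.23


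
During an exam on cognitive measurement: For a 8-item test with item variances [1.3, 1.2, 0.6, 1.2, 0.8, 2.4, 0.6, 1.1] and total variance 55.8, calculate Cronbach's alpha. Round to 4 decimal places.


alpha = (k/(k-1)) * (1 - sum(s_i^2)/s_total^2)
sum(item variances) = 9.2
k/(k-1) = 8/7 = 1.142857
1 - 9.2/55.8 = 1 - 0.164875 = 0.835125
alpha = 1.142857 * 0.835125
= 0.9544


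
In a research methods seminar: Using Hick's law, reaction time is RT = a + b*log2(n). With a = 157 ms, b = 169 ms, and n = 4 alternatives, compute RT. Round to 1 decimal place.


RT = 157 + 169 * log2(4)
log2(4) = 2.0
RT = 157 + 169 * 2.0
= 157 + 338.0
= 495.0 ms


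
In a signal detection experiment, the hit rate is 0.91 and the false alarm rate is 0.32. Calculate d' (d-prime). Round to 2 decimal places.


d' = z(HR) - z(FAR)
z(0.91) = 1.3408
z(0.32) = -0.4677
d' = 1.3408 - -0.4677
= 1.81


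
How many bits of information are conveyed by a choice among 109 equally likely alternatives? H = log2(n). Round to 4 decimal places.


H = log2(n)
H = log2(109)
= 6.7682


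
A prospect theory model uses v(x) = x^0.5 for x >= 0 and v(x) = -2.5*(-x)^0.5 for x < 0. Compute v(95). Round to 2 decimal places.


Since x = 95 >= 0, use v(x) = x^0.5
95^0.5 = 9.7468
v(95) = 9.75


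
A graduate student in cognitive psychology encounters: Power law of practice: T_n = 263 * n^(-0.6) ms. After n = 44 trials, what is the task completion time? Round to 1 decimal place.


T_n = 263 * 44^(-0.6)
44^(-0.6) = 0.103259
T_n = 263 * 0.103259
= 27.2 ms


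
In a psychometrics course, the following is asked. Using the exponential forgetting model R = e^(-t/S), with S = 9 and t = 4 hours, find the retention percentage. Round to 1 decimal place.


R = e^(-t/S)
-t/S = -4/9 = -0.444444
R = e^(-0.444444) = 0.641181
Percentage = 0.641181 * 100
= 64.1


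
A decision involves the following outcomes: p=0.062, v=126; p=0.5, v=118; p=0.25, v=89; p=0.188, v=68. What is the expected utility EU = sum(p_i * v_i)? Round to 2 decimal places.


EU = sum(p_i * v_i)
0.062 * 126 = 7.812
0.5 * 118 = 59.0
0.25 * 89 = 22.25
0.188 * 68 = 12.784
EU = 7.812 + 59.0 + 22.25 + 12.784
= 101.85


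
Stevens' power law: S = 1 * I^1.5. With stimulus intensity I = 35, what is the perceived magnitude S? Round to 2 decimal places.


S = 1 * 35^1.5
35^1.5 = 207.0628
S = 1 * 207.0628
= 207.06


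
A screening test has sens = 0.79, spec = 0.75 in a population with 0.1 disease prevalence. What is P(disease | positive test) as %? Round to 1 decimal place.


PPV = (sens * prev) / (sens * prev + (1-spec) * (1-prev))
Numerator = 0.79 * 0.1 = 0.079
P(positive and no disease) = (1 - spec) * (1 - prev) = (1 - 0.75) * (1 - 0.1) = 0.225
Denominator = 0.079 + 0.225 = 0.304
PPV = 0.079 / 0.304 = 0.259868
As percentage = 26.0


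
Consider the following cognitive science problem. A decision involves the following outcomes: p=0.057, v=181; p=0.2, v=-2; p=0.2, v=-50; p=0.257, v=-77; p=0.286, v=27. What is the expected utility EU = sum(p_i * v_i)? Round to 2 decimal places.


EU = sum(p_i * v_i)
0.057 * 181 = 10.317
0.2 * -2 = -0.4
0.2 * -50 = -10.0
0.257 * -77 = -19.789
0.286 * 27 = 7.722
EU = 10.317 + -0.4 + -10.0 + -19.789 + 7.722
= -12.15


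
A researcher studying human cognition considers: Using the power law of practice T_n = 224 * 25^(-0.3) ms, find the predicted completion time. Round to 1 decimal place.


T_n = 224 * 25^(-0.3)
25^(-0.3) = 0.380731
T_n = 224 * 0.380731
= 85.3 ms


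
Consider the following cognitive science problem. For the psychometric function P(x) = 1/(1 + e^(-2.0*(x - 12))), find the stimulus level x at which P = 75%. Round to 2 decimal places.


At P = 0.75: 0.75 = 1/(1 + e^(-k*(x-x0)))
Solving: e^(-k*(x-x0)) = 1/3
x = x0 + ln(3)/k
ln(3) = 1.0986
x = 12 + 1.0986/2.0
= 12 + 0.5493
= 12.55


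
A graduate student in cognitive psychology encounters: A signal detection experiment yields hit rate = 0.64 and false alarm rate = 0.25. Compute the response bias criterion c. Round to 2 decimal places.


c = -0.5 * (z(HR) + z(FAR))
z(0.64) = 0.3585
z(0.25) = -0.6745
c = -0.5 * (0.3585 + -0.6745)
= -0.5 * -0.316
= 0.16


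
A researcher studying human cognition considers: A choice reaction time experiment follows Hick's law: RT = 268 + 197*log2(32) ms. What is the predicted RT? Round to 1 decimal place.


RT = 268 + 197 * log2(32)
log2(32) = 5.0
RT = 268 + 197 * 5.0
= 268 + 985.0
= 1253.0 ms


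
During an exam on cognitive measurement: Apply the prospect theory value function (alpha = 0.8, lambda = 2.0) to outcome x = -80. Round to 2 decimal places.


Since x = -80 < 0, use v(x) = -lambda*(-x)^alpha
(-x) = 80
80^0.8 = 33.3021
v(-80) = -2.0 * 33.3021
= -66.60


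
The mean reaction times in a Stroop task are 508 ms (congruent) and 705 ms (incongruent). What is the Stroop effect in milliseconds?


Stroop effect = RT(incongruent) - RT(congruent)
= 705 - 508
= 197 ms


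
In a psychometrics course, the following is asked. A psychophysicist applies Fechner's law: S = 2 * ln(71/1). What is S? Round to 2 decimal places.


S = 2 * ln(71/1)
I/I0 = 71.0
ln(71.0) = 4.2627
S = 2 * 4.2627
= 8.53


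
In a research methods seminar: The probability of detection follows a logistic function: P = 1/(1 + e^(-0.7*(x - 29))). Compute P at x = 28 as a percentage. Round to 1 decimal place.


P(x) = 1/(1 + e^(-0.7*(28 - 29)))
Exponent = -0.7 * -1 = 0.7
e^(0.7) = 2.013753
P = 1/(1 + 2.013753) = 0.331812
Percentage = 33.2


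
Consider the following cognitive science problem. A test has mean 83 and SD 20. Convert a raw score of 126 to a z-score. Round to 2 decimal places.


z = (X - mu) / sigma
= (126 - 83) / 20
= 43 / 20
= 2.15


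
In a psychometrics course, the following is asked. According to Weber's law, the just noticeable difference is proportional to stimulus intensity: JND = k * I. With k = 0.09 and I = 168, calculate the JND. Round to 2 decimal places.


JND = k * I
JND = 0.09 * 168
= 15.12


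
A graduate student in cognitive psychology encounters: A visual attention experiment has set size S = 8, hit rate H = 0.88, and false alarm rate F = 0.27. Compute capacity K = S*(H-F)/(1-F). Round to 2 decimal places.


K = S * (H - F) / (1 - F)
H - F = 0.61
1 - F = 0.73
K = 8 * 0.61 / 0.73
= 6.68


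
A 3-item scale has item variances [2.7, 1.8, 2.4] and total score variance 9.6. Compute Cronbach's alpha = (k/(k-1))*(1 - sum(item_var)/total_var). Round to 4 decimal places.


alpha = (k/(k-1)) * (1 - sum(s_i^2)/s_total^2)
sum(item variances) = 6.9
k/(k-1) = 3/2 = 1.5
1 - 6.9/9.6 = 1 - 0.71875 = 0.28125
alpha = 1.5 * 0.28125
= 0.4219


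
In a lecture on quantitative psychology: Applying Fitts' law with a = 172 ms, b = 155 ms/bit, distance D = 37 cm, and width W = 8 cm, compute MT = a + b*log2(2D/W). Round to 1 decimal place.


MT = 172 + 155 * log2(2*37/8)
2D/W = 9.25
log2(9.25) = 3.2095
MT = 172 + 155 * 3.2095
= 669.5 ms


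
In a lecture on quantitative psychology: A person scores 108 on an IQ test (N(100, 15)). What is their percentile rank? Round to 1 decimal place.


z = (IQ - mean) / SD
z = (108 - 100) / 15 = 0.5333
Percentile = Phi(0.5333) * 100
Phi(0.5333) = 0.703087
= 70.3


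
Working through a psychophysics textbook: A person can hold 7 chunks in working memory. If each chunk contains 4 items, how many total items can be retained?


Total items = chunks * items_per_chunk
= 7 * 4
= 28


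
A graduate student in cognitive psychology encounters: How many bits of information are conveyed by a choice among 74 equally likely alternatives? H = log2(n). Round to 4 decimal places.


H = log2(n)
H = log2(74)
= 6.2095


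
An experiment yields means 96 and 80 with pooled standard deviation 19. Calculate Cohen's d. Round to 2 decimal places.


Cohen's d = (M1 - M2) / S_pooled
= (96 - 80) / 19
= 16 / 19
= 0.84


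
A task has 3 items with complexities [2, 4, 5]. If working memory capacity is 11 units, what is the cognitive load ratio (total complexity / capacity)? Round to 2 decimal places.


Total complexity = 2 + 4 + 5 = 11
Load = total / capacity = 11 / 11
= 1.00


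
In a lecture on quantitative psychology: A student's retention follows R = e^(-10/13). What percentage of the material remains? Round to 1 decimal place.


R = e^(-t/S)
-t/S = -10/13 = -0.769231
R = e^(-0.769231) = 0.463369
Percentage = 0.463369 * 100
= 46.3


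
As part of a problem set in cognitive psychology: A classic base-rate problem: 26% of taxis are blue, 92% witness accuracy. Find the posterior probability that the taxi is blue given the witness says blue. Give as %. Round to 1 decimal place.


P(blue | says blue) = P(says blue | blue)*P(blue) / [P(says blue | blue)*P(blue) + P(says blue | not blue)*P(not blue)]
Numerator = 0.92 * 0.26 = 0.2392
False identification = 0.08 * 0.74 = 0.0592
P = 0.2392 / (0.2392 + 0.0592)
= 0.2392 / 0.2984
As percentage = 80.2


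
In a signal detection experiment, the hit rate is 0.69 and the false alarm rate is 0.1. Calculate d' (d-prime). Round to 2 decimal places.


d' = z(HR) - z(FAR)
z(0.69) = 0.4959
z(0.1) = -1.2816
d' = 0.4959 - -1.2816
= 1.78


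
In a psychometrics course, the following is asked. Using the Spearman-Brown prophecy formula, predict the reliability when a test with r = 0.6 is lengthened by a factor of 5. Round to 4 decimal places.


r_new = n*r / (1 + (n-1)*r)
Numerator = 5 * 0.6 = 3.0
Denominator = 1 + 4 * 0.6 = 3.4
r_new = 3.0 / 3.4
= 0.8824


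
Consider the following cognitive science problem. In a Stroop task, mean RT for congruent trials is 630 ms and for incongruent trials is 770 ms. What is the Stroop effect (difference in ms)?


Stroop effect = RT(incongruent) - RT(congruent)
= 770 - 630
= 140 ms


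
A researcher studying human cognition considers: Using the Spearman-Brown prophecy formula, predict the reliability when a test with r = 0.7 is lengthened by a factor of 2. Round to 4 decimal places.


r_new = n*r / (1 + (n-1)*r)
Numerator = 2 * 0.7 = 1.4
Denominator = 1 + 1 * 0.7 = 1.7
r_new = 1.4 / 1.7
= 0.8235


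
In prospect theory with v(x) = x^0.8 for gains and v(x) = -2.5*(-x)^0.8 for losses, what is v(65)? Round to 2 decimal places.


Since x = 65 >= 0, use v(x) = x^0.8
65^0.8 = 28.2053
v(65) = 28.21


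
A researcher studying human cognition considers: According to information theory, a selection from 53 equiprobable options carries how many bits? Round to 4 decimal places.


H = log2(n)
H = log2(53)
= 5.7279


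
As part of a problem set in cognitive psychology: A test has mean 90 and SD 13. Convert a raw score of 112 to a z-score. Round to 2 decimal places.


z = (X - mu) / sigma
= (112 - 90) / 13
= 22 / 13
= 1.69


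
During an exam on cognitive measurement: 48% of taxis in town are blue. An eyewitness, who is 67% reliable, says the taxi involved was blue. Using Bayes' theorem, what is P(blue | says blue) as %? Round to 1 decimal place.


P(blue | says blue) = P(says blue | blue)*P(blue) / [P(says blue | blue)*P(blue) + P(says blue | not blue)*P(not blue)]
Numerator = 0.67 * 0.48 = 0.3216
False identification = 0.33 * 0.52 = 0.1716
P = 0.3216 / (0.3216 + 0.1716)
= 0.3216 / 0.4932
As percentage = 65.2


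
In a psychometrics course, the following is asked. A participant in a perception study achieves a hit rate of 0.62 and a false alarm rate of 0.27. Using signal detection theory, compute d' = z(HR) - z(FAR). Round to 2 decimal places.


d' = z(HR) - z(FAR)
z(0.62) = 0.3055
z(0.27) = -0.6128
d' = 0.3055 - -0.6128
= 0.92


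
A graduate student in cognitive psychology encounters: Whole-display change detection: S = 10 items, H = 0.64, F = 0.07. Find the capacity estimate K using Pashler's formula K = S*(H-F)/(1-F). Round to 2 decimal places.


K = S * (H - F) / (1 - F)
H - F = 0.57
1 - F = 0.93
K = 10 * 0.57 / 0.93
= 6.13


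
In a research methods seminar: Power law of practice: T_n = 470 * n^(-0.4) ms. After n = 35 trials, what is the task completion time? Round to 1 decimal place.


T_n = 470 * 35^(-0.4)
35^(-0.4) = 0.241197
T_n = 470 * 0.241197
= 113.4 ms


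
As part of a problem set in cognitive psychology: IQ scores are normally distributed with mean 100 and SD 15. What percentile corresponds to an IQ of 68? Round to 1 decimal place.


z = (IQ - mean) / SD
z = (68 - 100) / 15 = -2.1333
Percentile = Phi(-2.1333) * 100
Phi(-2.1333) = 0.01645
= 1.6


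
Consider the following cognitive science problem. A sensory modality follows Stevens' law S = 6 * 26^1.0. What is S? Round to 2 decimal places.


S = 6 * 26^1.0
26^1.0 = 26.0
S = 6 * 26.0
= 156.00


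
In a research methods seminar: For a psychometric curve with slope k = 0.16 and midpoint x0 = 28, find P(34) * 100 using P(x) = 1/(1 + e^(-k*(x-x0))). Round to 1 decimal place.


P(x) = 1/(1 + e^(-0.16*(34 - 28)))
Exponent = -0.16 * 6 = -0.96
e^(-0.96) = 0.382893
P = 1/(1 + 0.382893) = 0.723122
Percentage = 72.3


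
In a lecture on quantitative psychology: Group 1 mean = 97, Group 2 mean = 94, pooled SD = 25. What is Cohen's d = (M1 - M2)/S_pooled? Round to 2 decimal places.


Cohen's d = (M1 - M2) / S_pooled
= (97 - 94) / 25
= 3 / 25
= 0.12


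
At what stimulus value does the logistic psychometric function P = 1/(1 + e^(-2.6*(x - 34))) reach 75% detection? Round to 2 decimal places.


At P = 0.75: 0.75 = 1/(1 + e^(-k*(x-x0)))
Solving: e^(-k*(x-x0)) = 1/3
x = x0 + ln(3)/k
ln(3) = 1.0986
x = 34 + 1.0986/2.6
= 34 + 0.4225
= 34.42


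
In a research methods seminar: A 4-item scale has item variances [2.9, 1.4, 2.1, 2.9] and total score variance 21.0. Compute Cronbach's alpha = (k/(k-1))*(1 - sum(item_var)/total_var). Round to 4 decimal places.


alpha = (k/(k-1)) * (1 - sum(s_i^2)/s_total^2)
sum(item variances) = 9.3
k/(k-1) = 4/3 = 1.333333
1 - 9.3/21.0 = 1 - 0.442857 = 0.557143
alpha = 1.333333 * 0.557143
= 0.7429


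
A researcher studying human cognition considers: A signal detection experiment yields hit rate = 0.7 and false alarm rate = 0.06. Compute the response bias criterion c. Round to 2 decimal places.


c = -0.5 * (z(HR) + z(FAR))
z(0.7) = 0.5244
z(0.06) = -1.5548
c = -0.5 * (0.5244 + -1.5548)
= -0.5 * -1.0304
= 0.52


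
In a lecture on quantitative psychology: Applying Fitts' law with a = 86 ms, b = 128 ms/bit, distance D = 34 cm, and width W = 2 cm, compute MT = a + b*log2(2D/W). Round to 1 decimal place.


MT = 86 + 128 * log2(2*34/2)
2D/W = 34.0
log2(34.0) = 5.0875
MT = 86 + 128 * 5.0875
= 737.2 ms


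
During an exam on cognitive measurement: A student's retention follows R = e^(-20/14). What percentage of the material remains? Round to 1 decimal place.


R = e^(-t/S)
-t/S = -20/14 = -1.428571
R = e^(-1.428571) = 0.239651
Percentage = 0.239651 * 100
= 24.0


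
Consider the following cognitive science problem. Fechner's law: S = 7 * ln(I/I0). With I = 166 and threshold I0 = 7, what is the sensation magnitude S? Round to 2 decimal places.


S = 7 * ln(166/7)
I/I0 = 23.714286
ln(23.714286) = 3.1661
S = 7 * 3.1661
= 22.16


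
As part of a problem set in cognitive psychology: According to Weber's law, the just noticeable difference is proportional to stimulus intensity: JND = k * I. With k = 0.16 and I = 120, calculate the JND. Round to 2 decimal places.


JND = k * I
JND = 0.16 * 120
= 19.20


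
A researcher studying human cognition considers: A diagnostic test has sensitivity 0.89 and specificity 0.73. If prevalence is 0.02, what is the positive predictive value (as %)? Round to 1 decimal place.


PPV = (sens * prev) / (sens * prev + (1-spec) * (1-prev))
Numerator = 0.89 * 0.02 = 0.0178
P(positive and no disease) = (1 - spec) * (1 - prev) = (1 - 0.73) * (1 - 0.02) = 0.2646
Denominator = 0.0178 + 0.2646 = 0.2824
PPV = 0.0178 / 0.2824 = 0.063031
As percentage = 6.3


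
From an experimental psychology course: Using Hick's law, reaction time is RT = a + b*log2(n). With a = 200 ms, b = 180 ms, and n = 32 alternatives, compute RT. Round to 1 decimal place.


RT = 200 + 180 * log2(32)
log2(32) = 5.0
RT = 200 + 180 * 5.0
= 200 + 900.0
= 1100.0 ms


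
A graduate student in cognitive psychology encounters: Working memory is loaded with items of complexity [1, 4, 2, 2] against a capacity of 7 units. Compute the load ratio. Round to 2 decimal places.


Total complexity = 1 + 4 + 2 + 2 = 9
Load = total / capacity = 9 / 7
= 1.29


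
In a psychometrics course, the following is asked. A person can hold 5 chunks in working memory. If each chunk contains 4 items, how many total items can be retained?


Total items = chunks * items_per_chunk
= 5 * 4
= 20


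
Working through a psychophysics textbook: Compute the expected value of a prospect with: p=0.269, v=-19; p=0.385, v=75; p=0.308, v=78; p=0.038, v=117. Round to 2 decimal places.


EU = sum(p_i * v_i)
0.269 * -19 = -5.111
0.385 * 75 = 28.875
0.308 * 78 = 24.024
0.038 * 117 = 4.446
EU = -5.111 + 28.875 + 24.024 + 4.446
= 52.23


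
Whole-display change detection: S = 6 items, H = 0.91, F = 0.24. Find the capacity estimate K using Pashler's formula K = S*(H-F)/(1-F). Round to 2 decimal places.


K = S * (H - F) / (1 - F)
H - F = 0.67
1 - F = 0.76
K = 6 * 0.67 / 0.76
= 5.29


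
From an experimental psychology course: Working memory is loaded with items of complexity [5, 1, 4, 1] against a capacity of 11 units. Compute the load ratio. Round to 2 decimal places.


Total complexity = 5 + 1 + 4 + 1 = 11
Load = total / capacity = 11 / 11
= 1.00


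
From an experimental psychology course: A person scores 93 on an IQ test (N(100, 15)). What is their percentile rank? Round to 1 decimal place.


z = (IQ - mean) / SD
z = (93 - 100) / 15 = -0.4667
Percentile = Phi(-0.4667) * 100
Phi(-0.4667) = 0.320357
= 32.0


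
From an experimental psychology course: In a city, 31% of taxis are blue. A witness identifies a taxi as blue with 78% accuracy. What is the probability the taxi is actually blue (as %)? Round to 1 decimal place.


P(blue | says blue) = P(says blue | blue)*P(blue) / [P(says blue | blue)*P(blue) + P(says blue | not blue)*P(not blue)]
Numerator = 0.78 * 0.31 = 0.2418
False identification = 0.22 * 0.69 = 0.1518
P = 0.2418 / (0.2418 + 0.1518)
= 0.2418 / 0.3936
As percentage = 61.4


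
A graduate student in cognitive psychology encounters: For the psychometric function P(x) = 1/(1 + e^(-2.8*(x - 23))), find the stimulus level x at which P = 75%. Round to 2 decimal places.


At P = 0.75: 0.75 = 1/(1 + e^(-k*(x-x0)))
Solving: e^(-k*(x-x0)) = 1/3
x = x0 + ln(3)/k
ln(3) = 1.0986
x = 23 + 1.0986/2.8
= 23 + 0.3924
= 23.39


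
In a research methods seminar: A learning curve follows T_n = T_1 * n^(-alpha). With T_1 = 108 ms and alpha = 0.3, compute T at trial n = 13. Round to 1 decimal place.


T_n = 108 * 13^(-0.3)
13^(-0.3) = 0.463252
T_n = 108 * 0.463252
= 50.0 ms


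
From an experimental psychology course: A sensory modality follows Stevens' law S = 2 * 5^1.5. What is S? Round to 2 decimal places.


S = 2 * 5^1.5
5^1.5 = 11.1803
S = 2 * 11.1803
= 22.36


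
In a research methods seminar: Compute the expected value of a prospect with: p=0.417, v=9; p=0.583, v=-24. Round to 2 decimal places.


EU = sum(p_i * v_i)
0.417 * 9 = 3.753
0.583 * -24 = -13.992
EU = 3.753 + -13.992
= -10.24


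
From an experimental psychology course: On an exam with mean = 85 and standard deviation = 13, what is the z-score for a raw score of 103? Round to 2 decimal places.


z = (X - mu) / sigma
= (103 - 85) / 13
= 18 / 13
= 1.38


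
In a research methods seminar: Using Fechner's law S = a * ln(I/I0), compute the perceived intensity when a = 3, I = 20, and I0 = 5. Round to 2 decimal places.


S = 3 * ln(20/5)
I/I0 = 4.0
ln(4.0) = 1.3863
S = 3 * 1.3863
= 4.16


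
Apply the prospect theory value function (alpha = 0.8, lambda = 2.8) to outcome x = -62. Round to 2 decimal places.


Since x = -62 < 0, use v(x) = -lambda*(-x)^alpha
(-x) = 62
62^0.8 = 27.159
v(-62) = -2.8 * 27.159
= -76.05


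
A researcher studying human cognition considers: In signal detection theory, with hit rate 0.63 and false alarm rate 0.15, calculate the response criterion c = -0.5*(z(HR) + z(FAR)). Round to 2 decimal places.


c = -0.5 * (z(HR) + z(FAR))
z(0.63) = 0.3319
z(0.15) = -1.0364
c = -0.5 * (0.3319 + -1.0364)
= -0.5 * -0.7045
= 0.35


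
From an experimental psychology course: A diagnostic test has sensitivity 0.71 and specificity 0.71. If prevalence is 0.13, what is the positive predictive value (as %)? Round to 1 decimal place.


PPV = (sens * prev) / (sens * prev + (1-spec) * (1-prev))
Numerator = 0.71 * 0.13 = 0.0923
P(positive and no disease) = (1 - spec) * (1 - prev) = (1 - 0.71) * (1 - 0.13) = 0.2523
Denominator = 0.0923 + 0.2523 = 0.3446
PPV = 0.0923 / 0.3446 = 0.267847
As percentage = 26.8


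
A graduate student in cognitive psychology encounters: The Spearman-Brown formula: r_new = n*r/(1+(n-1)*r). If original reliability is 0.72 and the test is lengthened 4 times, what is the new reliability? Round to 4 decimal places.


r_new = n*r / (1 + (n-1)*r)
Numerator = 4 * 0.72 = 2.88
Denominator = 1 + 3 * 0.72 = 3.16
r_new = 2.88 / 3.16
= 0.9114


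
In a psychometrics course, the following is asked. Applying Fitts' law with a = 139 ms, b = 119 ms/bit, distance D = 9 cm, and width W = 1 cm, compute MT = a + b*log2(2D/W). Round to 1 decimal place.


MT = 139 + 119 * log2(2*9/1)
2D/W = 18.0
log2(18.0) = 4.1699
MT = 139 + 119 * 4.1699
= 635.2 ms


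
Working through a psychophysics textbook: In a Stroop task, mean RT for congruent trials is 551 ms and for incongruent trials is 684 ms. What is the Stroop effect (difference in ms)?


Stroop effect = RT(incongruent) - RT(congruent)
= 684 - 551
= 133 ms


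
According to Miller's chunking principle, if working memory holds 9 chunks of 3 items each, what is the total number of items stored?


Total items = chunks * items_per_chunk
= 9 * 3
= 27


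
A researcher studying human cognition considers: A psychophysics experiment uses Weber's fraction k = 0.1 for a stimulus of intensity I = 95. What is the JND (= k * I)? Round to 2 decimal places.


JND = k * I
JND = 0.1 * 95
= 9.50


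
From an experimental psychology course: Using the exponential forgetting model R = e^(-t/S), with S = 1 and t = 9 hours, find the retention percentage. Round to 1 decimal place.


R = e^(-t/S)
-t/S = -9/1 = -9.0
R = e^(-9.0) = 0.000123
Percentage = 0.000123 * 100
= 0.0


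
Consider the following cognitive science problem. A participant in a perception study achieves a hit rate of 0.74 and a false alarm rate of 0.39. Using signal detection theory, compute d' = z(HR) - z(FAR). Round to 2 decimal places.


d' = z(HR) - z(FAR)
z(0.74) = 0.6433
z(0.39) = -0.2793
d' = 0.6433 - -0.2793
= 0.92


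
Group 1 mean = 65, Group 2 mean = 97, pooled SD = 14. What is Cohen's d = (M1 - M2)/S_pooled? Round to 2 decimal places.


Cohen's d = (M1 - M2) / S_pooled
= (65 - 97) / 14
= -32 / 14
= -2.29


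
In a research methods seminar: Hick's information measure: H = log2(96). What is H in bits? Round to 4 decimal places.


H = log2(n)
H = log2(96)
= 6.5850


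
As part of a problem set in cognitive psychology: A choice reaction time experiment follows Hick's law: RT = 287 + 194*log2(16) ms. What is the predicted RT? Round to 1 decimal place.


RT = 287 + 194 * log2(16)
log2(16) = 4.0
RT = 287 + 194 * 4.0
= 287 + 776.0
= 1063.0 ms


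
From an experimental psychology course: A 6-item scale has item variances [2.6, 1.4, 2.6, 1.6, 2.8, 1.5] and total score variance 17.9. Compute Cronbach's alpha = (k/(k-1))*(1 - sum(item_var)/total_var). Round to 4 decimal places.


alpha = (k/(k-1)) * (1 - sum(s_i^2)/s_total^2)
sum(item variances) = 12.5
k/(k-1) = 6/5 = 1.2
1 - 12.5/17.9 = 1 - 0.698324 = 0.301676
alpha = 1.2 * 0.301676
= 0.3620


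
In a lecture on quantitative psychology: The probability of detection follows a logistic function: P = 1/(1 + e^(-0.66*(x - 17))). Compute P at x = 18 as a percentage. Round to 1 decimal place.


P(x) = 1/(1 + e^(-0.66*(18 - 17)))
Exponent = -0.66 * 1 = -0.66
e^(-0.66) = 0.516851
P = 1/(1 + 0.516851) = 0.659261
Percentage = 65.9


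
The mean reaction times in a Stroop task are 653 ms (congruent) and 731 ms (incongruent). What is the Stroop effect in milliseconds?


Stroop effect = RT(incongruent) - RT(congruent)
= 731 - 653
= 78 ms


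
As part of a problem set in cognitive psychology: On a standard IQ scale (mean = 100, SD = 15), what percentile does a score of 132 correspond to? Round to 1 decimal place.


z = (IQ - mean) / SD
z = (132 - 100) / 15 = 2.1333
Percentile = Phi(2.1333) * 100
Phi(2.1333) = 0.98355
= 98.4


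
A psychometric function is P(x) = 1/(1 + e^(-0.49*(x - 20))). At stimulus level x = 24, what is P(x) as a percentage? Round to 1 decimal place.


P(x) = 1/(1 + e^(-0.49*(24 - 20)))
Exponent = -0.49 * 4 = -1.96
e^(-1.96) = 0.140858
P = 1/(1 + 0.140858) = 0.876533
Percentage = 87.7


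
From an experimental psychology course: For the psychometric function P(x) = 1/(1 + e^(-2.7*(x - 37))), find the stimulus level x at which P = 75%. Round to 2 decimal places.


At P = 0.75: 0.75 = 1/(1 + e^(-k*(x-x0)))
Solving: e^(-k*(x-x0)) = 1/3
x = x0 + ln(3)/k
ln(3) = 1.0986
x = 37 + 1.0986/2.7
= 37 + 0.4069
= 37.41


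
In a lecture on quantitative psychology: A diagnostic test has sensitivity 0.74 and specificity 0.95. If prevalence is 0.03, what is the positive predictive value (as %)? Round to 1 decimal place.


PPV = (sens * prev) / (sens * prev + (1-spec) * (1-prev))
Numerator = 0.74 * 0.03 = 0.0222
P(positive and no disease) = (1 - spec) * (1 - prev) = (1 - 0.95) * (1 - 0.03) = 0.0485
Denominator = 0.0222 + 0.0485 = 0.0707
PPV = 0.0222 / 0.0707 = 0.314003
As percentage = 31.4


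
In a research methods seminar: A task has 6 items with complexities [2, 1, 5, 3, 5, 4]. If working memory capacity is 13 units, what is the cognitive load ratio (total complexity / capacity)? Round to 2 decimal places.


Total complexity = 2 + 1 + 5 + 3 + 5 + 4 = 20
Load = total / capacity = 20 / 13
= 1.54


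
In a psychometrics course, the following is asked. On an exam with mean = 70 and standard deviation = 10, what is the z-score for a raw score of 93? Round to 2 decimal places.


z = (X - mu) / sigma
= (93 - 70) / 10
= 23 / 10
= 2.30


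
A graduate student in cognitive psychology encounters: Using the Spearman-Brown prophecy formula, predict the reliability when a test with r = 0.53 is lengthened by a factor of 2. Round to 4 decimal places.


r_new = n*r / (1 + (n-1)*r)
Numerator = 2 * 0.53 = 1.06
Denominator = 1 + 1 * 0.53 = 1.53
r_new = 1.06 / 1.53
= 0.6928


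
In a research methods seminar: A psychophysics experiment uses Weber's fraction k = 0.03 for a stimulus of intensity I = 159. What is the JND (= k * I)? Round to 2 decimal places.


JND = k * I
JND = 0.03 * 159
= 4.77


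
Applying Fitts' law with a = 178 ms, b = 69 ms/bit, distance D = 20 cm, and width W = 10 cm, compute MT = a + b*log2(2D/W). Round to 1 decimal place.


MT = 178 + 69 * log2(2*20/10)
2D/W = 4.0
log2(4.0) = 2.0
MT = 178 + 69 * 2.0
= 316.0 ms


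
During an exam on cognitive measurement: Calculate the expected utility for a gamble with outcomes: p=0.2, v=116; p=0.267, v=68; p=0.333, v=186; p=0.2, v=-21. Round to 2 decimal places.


EU = sum(p_i * v_i)
0.2 * 116 = 23.2
0.267 * 68 = 18.156
0.333 * 186 = 61.938
0.2 * -21 = -4.2
EU = 23.2 + 18.156 + 61.938 + -4.2
= 99.09


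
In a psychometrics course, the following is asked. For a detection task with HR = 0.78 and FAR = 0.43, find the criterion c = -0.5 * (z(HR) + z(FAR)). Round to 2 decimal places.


c = -0.5 * (z(HR) + z(FAR))
z(0.78) = 0.7722
z(0.43) = -0.1764
c = -0.5 * (0.7722 + -0.1764)
= -0.5 * 0.5958
= -0.30


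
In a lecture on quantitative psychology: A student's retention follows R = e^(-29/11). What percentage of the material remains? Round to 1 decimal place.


R = e^(-t/S)
-t/S = -29/11 = -2.636364
R = e^(-2.636364) = 0.071621
Percentage = 0.071621 * 100
= 7.2


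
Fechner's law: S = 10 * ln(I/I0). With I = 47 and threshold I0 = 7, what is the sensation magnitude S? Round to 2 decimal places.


S = 10 * ln(47/7)
I/I0 = 6.714286
ln(6.714286) = 1.9042
S = 10 * 1.9042
= 19.04


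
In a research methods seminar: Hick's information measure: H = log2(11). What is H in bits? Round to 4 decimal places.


H = log2(n)
H = log2(11)
= 3.4594


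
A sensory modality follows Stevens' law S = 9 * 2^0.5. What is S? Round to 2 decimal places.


S = 9 * 2^0.5
2^0.5 = 1.4142
S = 9 * 1.4142
= 12.73


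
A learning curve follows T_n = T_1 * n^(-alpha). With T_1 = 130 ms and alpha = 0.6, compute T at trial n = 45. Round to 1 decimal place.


T_n = 130 * 45^(-0.6)
45^(-0.6) = 0.101876
T_n = 130 * 0.101876
= 13.2 ms


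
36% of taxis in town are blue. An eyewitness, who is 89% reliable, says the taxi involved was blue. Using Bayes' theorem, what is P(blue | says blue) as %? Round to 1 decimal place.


P(blue | says blue) = P(says blue | blue)*P(blue) / [P(says blue | blue)*P(blue) + P(says blue | not blue)*P(not blue)]
Numerator = 0.89 * 0.36 = 0.3204
False identification = 0.11 * 0.64 = 0.0704
P = 0.3204 / (0.3204 + 0.0704)
= 0.3204 / 0.3908
As percentage = 82.0


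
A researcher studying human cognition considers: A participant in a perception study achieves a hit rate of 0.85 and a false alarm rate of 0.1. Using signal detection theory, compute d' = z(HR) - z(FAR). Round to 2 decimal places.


d' = z(HR) - z(FAR)
z(0.85) = 1.0364
z(0.1) = -1.2816
d' = 1.0364 - -1.2816
= 2.32


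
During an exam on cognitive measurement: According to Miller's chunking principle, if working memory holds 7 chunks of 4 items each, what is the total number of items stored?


Total items = chunks * items_per_chunk
= 7 * 4
= 28


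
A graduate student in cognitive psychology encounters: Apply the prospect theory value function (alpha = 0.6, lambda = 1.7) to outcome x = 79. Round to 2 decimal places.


Since x = 79 >= 0, use v(x) = x^0.6
79^0.6 = 13.7587
v(79) = 13.76


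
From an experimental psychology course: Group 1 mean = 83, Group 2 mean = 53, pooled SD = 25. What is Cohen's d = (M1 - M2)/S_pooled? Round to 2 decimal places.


Cohen's d = (M1 - M2) / S_pooled
= (83 - 53) / 25
= 30 / 25
= 1.20


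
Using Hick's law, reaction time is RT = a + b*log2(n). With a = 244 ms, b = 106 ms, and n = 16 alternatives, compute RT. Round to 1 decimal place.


RT = 244 + 106 * log2(16)
log2(16) = 4.0
RT = 244 + 106 * 4.0
= 244 + 424.0
= 668.0 ms


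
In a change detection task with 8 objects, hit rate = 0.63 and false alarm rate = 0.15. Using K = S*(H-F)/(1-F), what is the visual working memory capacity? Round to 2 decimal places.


K = S * (H - F) / (1 - F)
H - F = 0.48
1 - F = 0.85
K = 8 * 0.48 / 0.85
= 4.52


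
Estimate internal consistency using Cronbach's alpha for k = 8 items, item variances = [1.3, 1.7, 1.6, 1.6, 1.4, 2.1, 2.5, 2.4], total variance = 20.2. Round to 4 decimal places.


alpha = (k/(k-1)) * (1 - sum(s_i^2)/s_total^2)
sum(item variances) = 14.6
k/(k-1) = 8/7 = 1.142857
1 - 14.6/20.2 = 1 - 0.722772 = 0.277228
alpha = 1.142857 * 0.277228
= 0.3168


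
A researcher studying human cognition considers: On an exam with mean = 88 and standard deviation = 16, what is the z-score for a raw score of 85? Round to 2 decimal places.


z = (X - mu) / sigma
= (85 - 88) / 16
= -3 / 16
= -0.19


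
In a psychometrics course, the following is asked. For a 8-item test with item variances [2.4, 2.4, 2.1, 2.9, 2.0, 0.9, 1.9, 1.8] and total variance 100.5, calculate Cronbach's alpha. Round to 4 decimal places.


alpha = (k/(k-1)) * (1 - sum(s_i^2)/s_total^2)
sum(item variances) = 16.4
k/(k-1) = 8/7 = 1.142857
1 - 16.4/100.5 = 1 - 0.163184 = 0.836816
alpha = 1.142857 * 0.836816
= 0.9564
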